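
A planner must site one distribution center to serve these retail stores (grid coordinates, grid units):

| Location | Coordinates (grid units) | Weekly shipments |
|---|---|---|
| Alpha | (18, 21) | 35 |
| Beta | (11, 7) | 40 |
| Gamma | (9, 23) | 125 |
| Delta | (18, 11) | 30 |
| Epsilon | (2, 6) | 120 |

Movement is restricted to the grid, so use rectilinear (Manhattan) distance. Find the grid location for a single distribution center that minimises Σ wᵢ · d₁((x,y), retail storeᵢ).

Manhattan distance separates: Σwᵢ(|x−xᵢ|+|y−yᵢ|) = Σwᵢ|x−xᵢ| + Σwᵢ|y−yᵢ|, so x and y are optimised independently as 1-D weighted medians.
Total weight W = 350; half = 175.
x-coordinate, sorted with cumulative weight:
  x=2 (Epsilon, w=120) cum 120
  x=9 (Gamma, w=125) cum 245  ← median
  x=11 (Beta, w=40) cum 285
  x=18 (Alpha, w=35) cum 320
  x=18 (Delta, w=30) cum 350
⇒ x* = 9
y-coordinate, sorted with cumulative weight:
  y=6 (Epsilon, w=120) cum 120
  y=7 (Beta, w=40) cum 160
  y=11 (Delta, w=30) cum 190  ← median
  y=21 (Alpha, w=35) cum 225
  y=23 (Gamma, w=125) cum 350
⇒ y* = 11

(9, 11)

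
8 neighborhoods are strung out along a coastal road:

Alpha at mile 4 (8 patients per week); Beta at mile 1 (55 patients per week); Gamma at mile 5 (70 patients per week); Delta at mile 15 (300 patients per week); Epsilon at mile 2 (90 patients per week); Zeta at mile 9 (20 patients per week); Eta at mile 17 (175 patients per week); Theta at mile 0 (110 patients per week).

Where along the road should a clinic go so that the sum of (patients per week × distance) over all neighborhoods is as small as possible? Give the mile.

x = 15

For a sum of weighted absolute distances on a line, the optimum is the weighted median (not the mean). Total weight W = 828; half-weight = 414.
Sort by position and accumulate weight:
  mile 0 (Theta, w=110) → cum 110
  mile 1 (Beta, w=55) → cum 165
  mile 2 (Epsilon, w=90) → cum 255
  mile 4 (Alpha, w=8) → cum 263
  mile 5 (Gamma, w=70) → cum 333
  mile 9 (Zeta, w=20) → cum 353
  mile 15 (Delta, w=300) → cum 653  ≥ 414 → median here
  mile 17 (Eta, w=175) → cum 828
Optimal location: mile 15.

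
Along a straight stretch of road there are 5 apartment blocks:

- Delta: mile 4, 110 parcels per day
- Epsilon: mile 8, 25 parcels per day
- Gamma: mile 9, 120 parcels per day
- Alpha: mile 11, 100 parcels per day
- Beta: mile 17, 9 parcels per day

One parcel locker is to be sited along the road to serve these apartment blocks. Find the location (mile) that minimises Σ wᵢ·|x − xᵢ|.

For a sum of weighted absolute distances on a line, the optimum is the weighted median (not the mean). Total weight W = 364; half-weight = 182.
Sort by position and accumulate weight:
  mile 4 (Delta, w=110) → cum 110
  mile 8 (Epsilon, w=25) → cum 135
  mile 9 (Gamma, w=120) → cum 255  ≥ 182 → median here
  mile 11 (Alpha, w=100) → cum 355
  mile 17 (Beta, w=9) → cum 364
Optimal location: mile 9.

x = 9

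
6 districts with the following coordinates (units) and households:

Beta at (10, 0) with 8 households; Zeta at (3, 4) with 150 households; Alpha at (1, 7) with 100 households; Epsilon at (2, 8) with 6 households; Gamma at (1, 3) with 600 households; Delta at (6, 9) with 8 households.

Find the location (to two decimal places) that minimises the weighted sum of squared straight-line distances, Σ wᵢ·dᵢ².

The minimiser of Σwᵢ‖p−pᵢ‖² is the weighted centroid p* = (Σwᵢpᵢ)/(Σwᵢ).
Σwᵢ = 872.
Σwᵢxᵢ = 8·10 + 150·3 + 100·1 + 6·2 + 600·1 + 8·6 = 1290.
Σwᵢyᵢ = 8·0 + 150·4 + 100·7 + 6·8 + 600·3 + 8·9 = 3220.
x* = 1290/872 = 1.48, y* = 3220/872 = 3.69.

(1.48, 3.69)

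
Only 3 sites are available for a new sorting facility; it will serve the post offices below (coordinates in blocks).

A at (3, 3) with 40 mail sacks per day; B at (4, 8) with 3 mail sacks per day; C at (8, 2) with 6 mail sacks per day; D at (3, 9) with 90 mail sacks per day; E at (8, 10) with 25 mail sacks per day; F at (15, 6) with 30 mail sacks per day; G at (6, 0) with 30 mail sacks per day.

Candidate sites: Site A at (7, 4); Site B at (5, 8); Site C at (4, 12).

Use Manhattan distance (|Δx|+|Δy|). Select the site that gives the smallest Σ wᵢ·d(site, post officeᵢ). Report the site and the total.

Total weighted distance at each candidate:
  Site A (7, 4): total = 1674
  Site B (5, 8): total = 1362
  Site C (4, 12): total = 1936
Minimum is at Site B with total 1362 blocks.

Site B, total 1362 blocks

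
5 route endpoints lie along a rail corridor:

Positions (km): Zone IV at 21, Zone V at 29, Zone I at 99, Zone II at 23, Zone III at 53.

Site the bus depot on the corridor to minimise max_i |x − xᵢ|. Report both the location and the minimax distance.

The 1-center on a line is the midpoint of the two extreme points: leftmost at 21, rightmost at 99.
Optimal location = (21 + 99)/2 = 60; maximum distance = (99 − 21)/2 = 39.

location 60, max distance 39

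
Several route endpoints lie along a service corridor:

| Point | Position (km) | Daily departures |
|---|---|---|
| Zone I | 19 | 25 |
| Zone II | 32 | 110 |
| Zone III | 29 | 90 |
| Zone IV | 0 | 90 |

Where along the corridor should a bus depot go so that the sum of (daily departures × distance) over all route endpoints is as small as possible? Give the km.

x = 29

For a sum of weighted absolute distances on a line, the optimum is the weighted median (not the mean). Total weight W = 315; half-weight = 157.5.
Sort by position and accumulate weight:
  km 0 (Zone IV, w=90) → cum 90
  km 19 (Zone I, w=25) → cum 115
  km 29 (Zone III, w=90) → cum 205  ≥ 157.5 → median here
  km 32 (Zone II, w=110) → cum 315
Optimal location: km 29.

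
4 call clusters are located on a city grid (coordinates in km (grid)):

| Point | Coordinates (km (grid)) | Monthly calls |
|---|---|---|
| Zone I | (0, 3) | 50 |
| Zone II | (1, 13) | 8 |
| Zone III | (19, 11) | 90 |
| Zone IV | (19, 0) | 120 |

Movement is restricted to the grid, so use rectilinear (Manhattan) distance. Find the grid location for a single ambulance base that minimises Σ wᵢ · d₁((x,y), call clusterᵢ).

Manhattan distance separates: Σwᵢ(|x−xᵢ|+|y−yᵢ|) = Σwᵢ|x−xᵢ| + Σwᵢ|y−yᵢ|, so x and y are optimised independently as 1-D weighted medians.
Total weight W = 268; half = 134.
x-coordinate, sorted with cumulative weight:
  x=0 (Zone I, w=50) cum 50
  x=1 (Zone II, w=8) cum 58
  x=19 (Zone III, w=90) cum 148  ← median
  x=19 (Zone IV, w=120) cum 268
⇒ x* = 19
y-coordinate, sorted with cumulative weight:
  y=0 (Zone IV, w=120) cum 120
  y=3 (Zone I, w=50) cum 170  ← median
  y=11 (Zone III, w=90) cum 260
  y=13 (Zone II, w=8) cum 268
⇒ y* = 3

(19, 3)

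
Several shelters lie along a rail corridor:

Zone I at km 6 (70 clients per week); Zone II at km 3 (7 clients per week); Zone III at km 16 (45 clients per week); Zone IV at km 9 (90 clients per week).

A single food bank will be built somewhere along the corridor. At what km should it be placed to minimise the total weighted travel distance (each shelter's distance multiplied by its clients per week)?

x = 9

For a sum of weighted absolute distances on a line, the optimum is the weighted median (not the mean). Total weight W = 212; half-weight = 106.
Sort by position and accumulate weight:
  km 3 (Zone II, w=7) → cum 7
  km 6 (Zone I, w=70) → cum 77
  km 9 (Zone IV, w=90) → cum 167  ≥ 106 → median here
  km 16 (Zone III, w=45) → cum 212
Optimal location: km 9.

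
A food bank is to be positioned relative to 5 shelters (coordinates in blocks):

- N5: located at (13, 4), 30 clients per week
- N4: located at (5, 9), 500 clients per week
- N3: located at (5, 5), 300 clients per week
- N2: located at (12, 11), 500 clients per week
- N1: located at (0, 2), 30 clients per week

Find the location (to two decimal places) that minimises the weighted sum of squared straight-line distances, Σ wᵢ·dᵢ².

(7.64, 8.59)

The minimiser of Σwᵢ‖p−pᵢ‖² is the weighted centroid p* = (Σwᵢpᵢ)/(Σwᵢ).
Σwᵢ = 1360.
Σwᵢxᵢ = 30·13 + 500·5 + 300·5 + 500·12 + 30·0 = 10390.
Σwᵢyᵢ = 30·4 + 500·9 + 300·5 + 500·11 + 30·2 = 11680.
x* = 10390/1360 = 7.64, y* = 11680/1360 = 8.59.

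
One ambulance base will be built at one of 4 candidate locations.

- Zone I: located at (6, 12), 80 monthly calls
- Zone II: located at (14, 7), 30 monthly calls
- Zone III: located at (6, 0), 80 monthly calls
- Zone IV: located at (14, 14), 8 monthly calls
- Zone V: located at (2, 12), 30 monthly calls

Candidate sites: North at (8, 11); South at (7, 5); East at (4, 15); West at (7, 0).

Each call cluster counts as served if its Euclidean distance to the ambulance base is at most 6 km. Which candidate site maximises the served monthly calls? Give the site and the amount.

Coverage radius r = 6 km; a point is covered iff (Δx)²+(Δy)² ≤ 6² = 36.
  North (8, 11): covers {Zone I} → 80
  South (7, 5): covers {Zone III} → 80
  East (4, 15): covers {Zone I, Zone V} → 110
  West (7, 0): covers {Zone III} → 80
Maximum coverage at East: 110 monthly calls.

East, covering 110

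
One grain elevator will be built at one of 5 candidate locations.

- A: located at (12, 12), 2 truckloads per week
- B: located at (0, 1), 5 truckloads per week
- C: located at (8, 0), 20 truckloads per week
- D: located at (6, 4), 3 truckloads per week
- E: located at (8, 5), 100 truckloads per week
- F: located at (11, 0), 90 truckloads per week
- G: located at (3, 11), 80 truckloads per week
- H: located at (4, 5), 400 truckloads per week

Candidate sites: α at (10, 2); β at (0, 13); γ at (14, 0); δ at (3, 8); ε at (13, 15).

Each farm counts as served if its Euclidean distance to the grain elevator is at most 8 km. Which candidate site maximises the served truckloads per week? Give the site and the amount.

α, covering 613

Coverage radius r = 8 km; a point is covered iff (Δx)²+(Δy)² ≤ 8² = 64.
  α (10, 2): covers {C, D, E, F, H} → 613
  β (0, 13): covers {G} → 80
  γ (14, 0): covers {C, E, F} → 210
  δ (3, 8): covers {B, D, E, G, H} → 588
  ε (13, 15): covers {A} → 2
Maximum coverage at α: 613 truckloads per week.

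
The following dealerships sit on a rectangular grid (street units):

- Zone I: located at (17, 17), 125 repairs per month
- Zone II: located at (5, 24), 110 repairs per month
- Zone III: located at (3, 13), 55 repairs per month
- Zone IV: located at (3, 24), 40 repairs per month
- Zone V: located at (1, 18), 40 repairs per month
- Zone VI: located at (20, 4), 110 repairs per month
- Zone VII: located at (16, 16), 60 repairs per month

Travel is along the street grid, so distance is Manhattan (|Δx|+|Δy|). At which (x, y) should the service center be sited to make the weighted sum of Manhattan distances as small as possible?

(16, 17)

Manhattan distance separates: Σwᵢ(|x−xᵢ|+|y−yᵢ|) = Σwᵢ|x−xᵢ| + Σwᵢ|y−yᵢ|, so x and y are optimised independently as 1-D weighted medians.
Total weight W = 540; half = 270.
x-coordinate, sorted with cumulative weight:
  x=1 (Zone V, w=40) cum 40
  x=3 (Zone III, w=55) cum 95
  x=3 (Zone IV, w=40) cum 135
  x=5 (Zone II, w=110) cum 245
  x=16 (Zone VII, w=60) cum 305  ← median
  x=17 (Zone I, w=125) cum 430
  x=20 (Zone VI, w=110) cum 540
⇒ x* = 16
y-coordinate, sorted with cumulative weight:
  y=4 (Zone VI, w=110) cum 110
  y=13 (Zone III, w=55) cum 165
  y=16 (Zone VII, w=60) cum 225
  y=17 (Zone I, w=125) cum 350  ← median
  y=18 (Zone V, w=40) cum 390
  y=24 (Zone II, w=110) cum 500
  y=24 (Zone IV, w=40) cum 540
⇒ y* = 17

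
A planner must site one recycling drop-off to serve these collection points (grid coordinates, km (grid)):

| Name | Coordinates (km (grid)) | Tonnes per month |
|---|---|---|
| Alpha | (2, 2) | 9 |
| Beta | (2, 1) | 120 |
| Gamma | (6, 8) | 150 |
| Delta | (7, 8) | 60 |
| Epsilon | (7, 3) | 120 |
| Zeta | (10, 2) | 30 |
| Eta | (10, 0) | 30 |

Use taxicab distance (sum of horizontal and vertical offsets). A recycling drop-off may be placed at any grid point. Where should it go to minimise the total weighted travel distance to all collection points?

(6, 3)

Manhattan distance separates: Σwᵢ(|x−xᵢ|+|y−yᵢ|) = Σwᵢ|x−xᵢ| + Σwᵢ|y−yᵢ|, so x and y are optimised independently as 1-D weighted medians.
Total weight W = 519; half = 259.5.
x-coordinate, sorted with cumulative weight:
  x=2 (Alpha, w=9) cum 9
  x=2 (Beta, w=120) cum 129
  x=6 (Gamma, w=150) cum 279  ← median
  x=7 (Delta, w=60) cum 339
  x=7 (Epsilon, w=120) cum 459
  x=10 (Zeta, w=30) cum 489
  x=10 (Eta, w=30) cum 519
⇒ x* = 6
y-coordinate, sorted with cumulative weight:
  y=0 (Eta, w=30) cum 30
  y=1 (Beta, w=120) cum 150
  y=2 (Alpha, w=9) cum 159
  y=2 (Zeta, w=30) cum 189
  y=3 (Epsilon, w=120) cum 309  ← median
  y=8 (Gamma, w=150) cum 459
  y=8 (Delta, w=60) cum 519
⇒ y* = 3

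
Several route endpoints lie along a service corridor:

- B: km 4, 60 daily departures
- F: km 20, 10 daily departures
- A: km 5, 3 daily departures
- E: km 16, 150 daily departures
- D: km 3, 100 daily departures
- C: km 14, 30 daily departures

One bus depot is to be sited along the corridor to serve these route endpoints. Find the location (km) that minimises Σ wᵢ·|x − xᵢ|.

x = 14

For a sum of weighted absolute distances on a line, the optimum is the weighted median (not the mean). Total weight W = 353; half-weight = 176.5.
Sort by position and accumulate weight:
  km 3 (D, w=100) → cum 100
  km 4 (B, w=60) → cum 160
  km 5 (A, w=3) → cum 163
  km 14 (C, w=30) → cum 193  ≥ 176.5 → median here
  km 16 (E, w=150) → cum 343
  km 20 (F, w=10) → cum 353
Optimal location: km 14.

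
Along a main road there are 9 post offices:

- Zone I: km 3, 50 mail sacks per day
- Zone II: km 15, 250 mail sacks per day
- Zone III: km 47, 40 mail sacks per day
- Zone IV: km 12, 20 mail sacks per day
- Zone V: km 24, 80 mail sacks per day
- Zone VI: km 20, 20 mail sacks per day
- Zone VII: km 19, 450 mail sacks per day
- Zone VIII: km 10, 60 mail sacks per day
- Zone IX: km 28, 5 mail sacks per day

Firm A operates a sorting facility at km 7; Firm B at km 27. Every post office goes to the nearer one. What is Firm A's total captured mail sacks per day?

380

The indifferent point is the midpoint (7+27)/2 = 17; post offices left of it (closer to Firm A at 7) go to Firm A, those right go to Firm B.
  Zone I at 3 (w=50) → Firm A
  Zone VIII at 10 (w=60) → Firm A
  Zone IV at 12 (w=20) → Firm A
  Zone II at 15 (w=250) → Firm A
  Zone VII at 19 (w=450) → Firm B
  Zone VI at 20 (w=20) → Firm B
  Zone V at 24 (w=80) → Firm B
  Zone IX at 28 (w=5) → Firm B
  Zone III at 47 (w=40) → Firm B
Firm A captures 380; Firm B captures 595.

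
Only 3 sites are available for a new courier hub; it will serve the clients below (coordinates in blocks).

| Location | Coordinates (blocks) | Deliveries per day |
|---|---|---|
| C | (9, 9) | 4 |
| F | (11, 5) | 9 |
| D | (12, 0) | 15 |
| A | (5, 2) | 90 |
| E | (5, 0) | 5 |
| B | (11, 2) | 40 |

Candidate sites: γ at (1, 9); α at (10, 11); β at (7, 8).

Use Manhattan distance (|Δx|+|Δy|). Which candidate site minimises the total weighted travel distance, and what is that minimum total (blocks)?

β, total 1440 blocks

Total weighted distance at each candidate:
  γ (1, 9): total = 2193
  α (10, 11): total = 2010
  β (7, 8): total = 1440
Minimum is at β with total 1440 blocks.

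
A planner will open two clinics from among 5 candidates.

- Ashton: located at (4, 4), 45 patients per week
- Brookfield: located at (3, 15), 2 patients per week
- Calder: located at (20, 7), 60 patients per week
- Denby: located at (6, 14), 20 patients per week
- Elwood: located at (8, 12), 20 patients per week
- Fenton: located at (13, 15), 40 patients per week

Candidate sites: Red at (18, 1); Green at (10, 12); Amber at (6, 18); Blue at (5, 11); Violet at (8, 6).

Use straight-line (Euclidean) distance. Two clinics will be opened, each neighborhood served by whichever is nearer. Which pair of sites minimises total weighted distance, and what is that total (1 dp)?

{Red, Green}, total 1143.9

Evaluate every pair (each demand assigned to the nearer of the two):
  {Red, Green}: total = 1143.9
  {Green, Violet}: total = 1186.4
  {Red, Blue}: total = 1190.9
  {Green, Blue}: total = 1270.9
  {Red, Violet}: total = 1298.1
  {Blue, Violet}: total = 1416.9
  {Green, Amber}: total = 1419.0
  {Amber, Violet}: total = 1436.9
  {Red, Amber}: total = 1535.5
  {Amber, Blue}: total = 1689.3
Best pair: {Red, Green} with total 1143.9.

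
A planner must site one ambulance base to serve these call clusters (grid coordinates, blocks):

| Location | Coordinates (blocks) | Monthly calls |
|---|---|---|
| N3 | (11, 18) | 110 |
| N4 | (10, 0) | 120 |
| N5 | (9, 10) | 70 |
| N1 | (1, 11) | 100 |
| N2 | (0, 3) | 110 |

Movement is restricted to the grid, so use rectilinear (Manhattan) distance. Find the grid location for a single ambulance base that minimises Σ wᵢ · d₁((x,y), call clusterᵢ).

(9, 10)

Manhattan distance separates: Σwᵢ(|x−xᵢ|+|y−yᵢ|) = Σwᵢ|x−xᵢ| + Σwᵢ|y−yᵢ|, so x and y are optimised independently as 1-D weighted medians.
Total weight W = 510; half = 255.
x-coordinate, sorted with cumulative weight:
  x=0 (N2, w=110) cum 110
  x=1 (N1, w=100) cum 210
  x=9 (N5, w=70) cum 280  ← median
  x=10 (N4, w=120) cum 400
  x=11 (N3, w=110) cum 510
⇒ x* = 9
y-coordinate, sorted with cumulative weight:
  y=0 (N4, w=120) cum 120
  y=3 (N2, w=110) cum 230
  y=10 (N5, w=70) cum 300  ← median
  y=11 (N1, w=100) cum 400
  y=18 (N3, w=110) cum 510
⇒ y* = 10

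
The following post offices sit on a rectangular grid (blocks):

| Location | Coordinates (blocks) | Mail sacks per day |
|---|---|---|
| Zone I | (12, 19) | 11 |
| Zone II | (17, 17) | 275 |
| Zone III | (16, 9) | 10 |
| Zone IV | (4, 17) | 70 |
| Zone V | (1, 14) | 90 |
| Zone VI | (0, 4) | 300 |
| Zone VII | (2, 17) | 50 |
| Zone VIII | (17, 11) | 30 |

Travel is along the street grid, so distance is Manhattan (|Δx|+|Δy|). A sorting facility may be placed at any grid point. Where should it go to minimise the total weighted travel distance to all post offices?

Manhattan distance separates: Σwᵢ(|x−xᵢ|+|y−yᵢ|) = Σwᵢ|x−xᵢ| + Σwᵢ|y−yᵢ|, so x and y are optimised independently as 1-D weighted medians.
Total weight W = 836; half = 418.
x-coordinate, sorted with cumulative weight:
  x=0 (Zone VI, w=300) cum 300
  x=1 (Zone V, w=90) cum 390
  x=2 (Zone VII, w=50) cum 440  ← median
  x=4 (Zone IV, w=70) cum 510
  x=12 (Zone I, w=11) cum 521
  x=16 (Zone III, w=10) cum 531
  x=17 (Zone II, w=275) cum 806
  x=17 (Zone VIII, w=30) cum 836
⇒ x* = 2
y-coordinate, sorted with cumulative weight:
  y=4 (Zone VI, w=300) cum 300
  y=9 (Zone III, w=10) cum 310
  y=11 (Zone VIII, w=30) cum 340
  y=14 (Zone V, w=90) cum 430  ← median
  y=17 (Zone II, w=275) cum 705
  y=17 (Zone IV, w=70) cum 775
  y=17 (Zone VII, w=50) cum 825
  y=19 (Zone I, w=11) cum 836
⇒ y* = 14

(2, 14)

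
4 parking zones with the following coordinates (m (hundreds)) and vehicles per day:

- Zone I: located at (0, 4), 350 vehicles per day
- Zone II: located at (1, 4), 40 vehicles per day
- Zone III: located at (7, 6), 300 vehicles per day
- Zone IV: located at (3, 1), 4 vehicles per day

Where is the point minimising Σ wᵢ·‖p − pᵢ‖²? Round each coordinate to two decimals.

The minimiser of Σwᵢ‖p−pᵢ‖² is the weighted centroid p* = (Σwᵢpᵢ)/(Σwᵢ).
Σwᵢ = 694.
Σwᵢxᵢ = 350·0 + 40·1 + 300·7 + 4·3 = 2152.
Σwᵢyᵢ = 350·4 + 40·4 + 300·6 + 4·1 = 3364.
x* = 2152/694 = 3.10, y* = 3364/694 = 4.85.

(3.10, 4.85)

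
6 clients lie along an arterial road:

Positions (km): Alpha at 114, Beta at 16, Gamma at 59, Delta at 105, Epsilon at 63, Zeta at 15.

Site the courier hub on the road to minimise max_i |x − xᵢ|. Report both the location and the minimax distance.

The 1-center on a line is the midpoint of the two extreme points: leftmost at 15, rightmost at 114.
Optimal location = (15 + 114)/2 = 64.5; maximum distance = (114 − 15)/2 = 49.5.

location 64.5, max distance 49.5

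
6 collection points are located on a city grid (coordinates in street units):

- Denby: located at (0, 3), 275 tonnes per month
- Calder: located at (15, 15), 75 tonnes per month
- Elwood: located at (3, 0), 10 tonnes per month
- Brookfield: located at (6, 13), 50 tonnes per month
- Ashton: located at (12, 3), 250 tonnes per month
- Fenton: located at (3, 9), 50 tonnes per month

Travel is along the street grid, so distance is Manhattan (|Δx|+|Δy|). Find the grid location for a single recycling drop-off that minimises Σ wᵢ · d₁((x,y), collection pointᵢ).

Manhattan distance separates: Σwᵢ(|x−xᵢ|+|y−yᵢ|) = Σwᵢ|x−xᵢ| + Σwᵢ|y−yᵢ|, so x and y are optimised independently as 1-D weighted medians.
Total weight W = 710; half = 355.
x-coordinate, sorted with cumulative weight:
  x=0 (Denby, w=275) cum 275
  x=3 (Elwood, w=10) cum 285
  x=3 (Fenton, w=50) cum 335
  x=6 (Brookfield, w=50) cum 385  ← median
  x=12 (Ashton, w=250) cum 635
  x=15 (Calder, w=75) cum 710
⇒ x* = 6
y-coordinate, sorted with cumulative weight:
  y=0 (Elwood, w=10) cum 10
  y=3 (Denby, w=275) cum 285
  y=3 (Ashton, w=250) cum 535  ← median
  y=9 (Fenton, w=50) cum 585
  y=13 (Brookfield, w=50) cum 635
  y=15 (Calder, w=75) cum 710
⇒ y* = 3

(6, 3)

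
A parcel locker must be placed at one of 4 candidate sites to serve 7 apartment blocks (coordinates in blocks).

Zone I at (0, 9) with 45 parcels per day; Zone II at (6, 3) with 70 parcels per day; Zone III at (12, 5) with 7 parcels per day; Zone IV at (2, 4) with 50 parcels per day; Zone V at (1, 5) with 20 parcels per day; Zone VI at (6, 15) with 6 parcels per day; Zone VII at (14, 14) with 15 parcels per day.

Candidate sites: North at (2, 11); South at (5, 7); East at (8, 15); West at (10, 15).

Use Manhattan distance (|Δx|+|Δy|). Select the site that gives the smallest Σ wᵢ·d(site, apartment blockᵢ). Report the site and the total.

South, total 1442 blocks

Total weighted distance at each candidate:
  North (2, 11): total = 1895
  South (5, 7): total = 1442
  East (8, 15): total = 3015
  West (10, 15): total = 3353
Minimum is at South with total 1442 blocks.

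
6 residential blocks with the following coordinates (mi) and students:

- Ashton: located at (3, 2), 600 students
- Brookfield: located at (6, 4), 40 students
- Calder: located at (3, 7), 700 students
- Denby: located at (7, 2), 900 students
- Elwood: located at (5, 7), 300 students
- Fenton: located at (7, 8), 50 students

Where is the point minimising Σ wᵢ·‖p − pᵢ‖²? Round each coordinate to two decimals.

(4.75, 4.08)

The minimiser of Σwᵢ‖p−pᵢ‖² is the weighted centroid p* = (Σwᵢpᵢ)/(Σwᵢ).
Σwᵢ = 2590.
Σwᵢxᵢ = 600·3 + 40·6 + 700·3 + 900·7 + 300·5 + 50·7 = 12290.
Σwᵢyᵢ = 600·2 + 40·4 + 700·7 + 900·2 + 300·7 + 50·8 = 10560.
x* = 12290/2590 = 4.75, y* = 10560/2590 = 4.08.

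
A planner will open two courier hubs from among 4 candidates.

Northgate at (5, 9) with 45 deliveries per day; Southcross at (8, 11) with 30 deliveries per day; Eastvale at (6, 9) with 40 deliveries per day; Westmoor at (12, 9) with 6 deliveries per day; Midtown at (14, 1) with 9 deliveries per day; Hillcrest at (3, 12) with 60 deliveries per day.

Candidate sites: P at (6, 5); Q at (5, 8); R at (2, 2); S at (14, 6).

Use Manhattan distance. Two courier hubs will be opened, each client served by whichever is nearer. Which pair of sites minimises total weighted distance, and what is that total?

Evaluate every pair (each demand assigned to the nearer of the two):
  {Q, S}: total = 740
  {P, Q}: total = 821
  {Q, R}: total = 830
  {P, S}: total = 1300
  {P, R}: total = 1393
  {R, S}: total = 1955
Best pair: {Q, S} with total 740.

{Q, S}, total 740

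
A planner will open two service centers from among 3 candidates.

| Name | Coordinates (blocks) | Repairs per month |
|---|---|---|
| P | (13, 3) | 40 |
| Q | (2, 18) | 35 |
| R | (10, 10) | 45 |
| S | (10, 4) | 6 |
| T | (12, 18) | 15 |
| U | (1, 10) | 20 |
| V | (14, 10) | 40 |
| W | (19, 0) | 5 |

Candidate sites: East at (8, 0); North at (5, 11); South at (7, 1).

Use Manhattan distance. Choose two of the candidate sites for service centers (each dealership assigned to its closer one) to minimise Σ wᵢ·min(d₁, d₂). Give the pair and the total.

Evaluate every pair (each demand assigned to the nearer of the two):
  {East, North}: total = 1741
  {North, South}: total = 1751
  {East, South}: total = 2991
Best pair: {East, North} with total 1741.

{East, North}, total 1741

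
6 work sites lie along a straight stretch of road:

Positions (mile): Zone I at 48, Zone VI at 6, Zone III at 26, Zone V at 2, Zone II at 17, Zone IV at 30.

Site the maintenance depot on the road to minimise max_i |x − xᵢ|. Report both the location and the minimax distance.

The 1-center on a line is the midpoint of the two extreme points: leftmost at 2, rightmost at 48.
Optimal location = (2 + 48)/2 = 25; maximum distance = (48 − 2)/2 = 23.

location 25, max distance 23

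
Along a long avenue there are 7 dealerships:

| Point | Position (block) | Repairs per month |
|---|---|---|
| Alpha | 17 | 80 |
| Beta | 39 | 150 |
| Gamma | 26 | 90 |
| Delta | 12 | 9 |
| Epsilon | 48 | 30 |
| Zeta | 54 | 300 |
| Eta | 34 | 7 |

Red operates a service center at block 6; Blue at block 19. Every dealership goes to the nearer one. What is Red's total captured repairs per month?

The indifferent point is the midpoint (6+19)/2 = 12.5; dealerships left of it (closer to Red at 6) go to Red, those right go to Blue.
  Delta at 12 (w=9) → Red
  Alpha at 17 (w=80) → Blue
  Gamma at 26 (w=90) → Blue
  Eta at 34 (w=7) → Blue
  Beta at 39 (w=150) → Blue
  Epsilon at 48 (w=30) → Blue
  Zeta at 54 (w=300) → Blue
Red captures 9; Blue captures 657.

9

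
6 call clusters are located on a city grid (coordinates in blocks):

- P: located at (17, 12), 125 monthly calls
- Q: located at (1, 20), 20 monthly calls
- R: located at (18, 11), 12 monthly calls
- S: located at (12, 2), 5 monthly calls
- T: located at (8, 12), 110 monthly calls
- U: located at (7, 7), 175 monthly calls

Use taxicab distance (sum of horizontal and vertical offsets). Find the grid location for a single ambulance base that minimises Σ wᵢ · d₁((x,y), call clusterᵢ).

(8, 12)

Manhattan distance separates: Σwᵢ(|x−xᵢ|+|y−yᵢ|) = Σwᵢ|x−xᵢ| + Σwᵢ|y−yᵢ|, so x and y are optimised independently as 1-D weighted medians.
Total weight W = 447; half = 223.5.
x-coordinate, sorted with cumulative weight:
  x=1 (Q, w=20) cum 20
  x=7 (U, w=175) cum 195
  x=8 (T, w=110) cum 305  ← median
  x=12 (S, w=5) cum 310
  x=17 (P, w=125) cum 435
  x=18 (R, w=12) cum 447
⇒ x* = 8
y-coordinate, sorted with cumulative weight:
  y=2 (S, w=5) cum 5
  y=7 (U, w=175) cum 180
  y=11 (R, w=12) cum 192
  y=12 (P, w=125) cum 317  ← median
  y=12 (T, w=110) cum 427
  y=20 (Q, w=20) cum 447
⇒ y* = 12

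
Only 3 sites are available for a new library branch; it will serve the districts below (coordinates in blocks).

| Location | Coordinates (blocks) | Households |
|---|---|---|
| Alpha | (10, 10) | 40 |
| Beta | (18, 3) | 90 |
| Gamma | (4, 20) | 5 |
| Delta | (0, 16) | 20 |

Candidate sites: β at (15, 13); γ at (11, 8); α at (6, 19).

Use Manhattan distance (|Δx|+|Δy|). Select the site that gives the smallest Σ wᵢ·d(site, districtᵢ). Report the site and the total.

γ, total 1675 blocks

Total weighted distance at each candidate:
  β (15, 13): total = 1940
  γ (11, 8): total = 1675
  α (6, 19): total = 3235
Minimum is at γ with total 1675 blocks.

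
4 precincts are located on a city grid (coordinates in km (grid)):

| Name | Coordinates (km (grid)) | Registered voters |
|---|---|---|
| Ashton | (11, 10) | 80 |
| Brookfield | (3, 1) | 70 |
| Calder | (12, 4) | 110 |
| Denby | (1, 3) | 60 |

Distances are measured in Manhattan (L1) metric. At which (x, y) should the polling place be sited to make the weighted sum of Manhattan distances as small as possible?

(11, 4)

Manhattan distance separates: Σwᵢ(|x−xᵢ|+|y−yᵢ|) = Σwᵢ|x−xᵢ| + Σwᵢ|y−yᵢ|, so x and y are optimised independently as 1-D weighted medians.
Total weight W = 320; half = 160.
x-coordinate, sorted with cumulative weight:
  x=1 (Denby, w=60) cum 60
  x=3 (Brookfield, w=70) cum 130
  x=11 (Ashton, w=80) cum 210  ← median
  x=12 (Calder, w=110) cum 320
⇒ x* = 11
y-coordinate, sorted with cumulative weight:
  y=1 (Brookfield, w=70) cum 70
  y=3 (Denby, w=60) cum 130
  y=4 (Calder, w=110) cum 240  ← median
  y=10 (Ashton, w=80) cum 320
⇒ y* = 4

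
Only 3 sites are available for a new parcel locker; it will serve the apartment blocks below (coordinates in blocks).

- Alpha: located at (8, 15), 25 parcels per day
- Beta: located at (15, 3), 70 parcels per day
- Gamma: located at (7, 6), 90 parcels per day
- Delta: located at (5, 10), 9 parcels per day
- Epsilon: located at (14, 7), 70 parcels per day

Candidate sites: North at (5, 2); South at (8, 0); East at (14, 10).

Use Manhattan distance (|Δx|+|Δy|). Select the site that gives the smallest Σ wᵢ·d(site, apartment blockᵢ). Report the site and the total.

Total weighted distance at each candidate:
  North (5, 2): total = 2762
  South (8, 0): total = 2732
  East (14, 10): total = 2116
Minimum is at East with total 2116 blocks.

East, total 2116 blocks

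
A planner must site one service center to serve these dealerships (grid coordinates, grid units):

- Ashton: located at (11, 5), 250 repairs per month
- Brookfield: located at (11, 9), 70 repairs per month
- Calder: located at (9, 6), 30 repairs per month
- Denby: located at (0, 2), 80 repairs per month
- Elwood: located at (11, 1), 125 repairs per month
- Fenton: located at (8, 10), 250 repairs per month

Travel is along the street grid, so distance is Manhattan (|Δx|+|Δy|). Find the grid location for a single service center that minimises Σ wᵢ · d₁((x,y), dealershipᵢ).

Manhattan distance separates: Σwᵢ(|x−xᵢ|+|y−yᵢ|) = Σwᵢ|x−xᵢ| + Σwᵢ|y−yᵢ|, so x and y are optimised independently as 1-D weighted medians.
Total weight W = 805; half = 402.5.
x-coordinate, sorted with cumulative weight:
  x=0 (Denby, w=80) cum 80
  x=8 (Fenton, w=250) cum 330
  x=9 (Calder, w=30) cum 360
  x=11 (Ashton, w=250) cum 610  ← median
  x=11 (Brookfield, w=70) cum 680
  x=11 (Elwood, w=125) cum 805
⇒ x* = 11
y-coordinate, sorted with cumulative weight:
  y=1 (Elwood, w=125) cum 125
  y=2 (Denby, w=80) cum 205
  y=5 (Ashton, w=250) cum 455  ← median
  y=6 (Calder, w=30) cum 485
  y=9 (Brookfield, w=70) cum 555
  y=10 (Fenton, w=250) cum 805
⇒ y* = 5

(11, 5)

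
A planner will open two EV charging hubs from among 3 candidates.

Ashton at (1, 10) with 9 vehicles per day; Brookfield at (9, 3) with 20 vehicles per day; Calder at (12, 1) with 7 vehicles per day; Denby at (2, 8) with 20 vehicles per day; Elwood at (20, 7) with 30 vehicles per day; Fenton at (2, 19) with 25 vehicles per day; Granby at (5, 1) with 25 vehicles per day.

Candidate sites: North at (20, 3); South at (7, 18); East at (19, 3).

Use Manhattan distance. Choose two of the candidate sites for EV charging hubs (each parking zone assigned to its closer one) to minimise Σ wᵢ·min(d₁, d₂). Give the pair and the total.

{South, East}, total 1389

Evaluate every pair (each demand assigned to the nearer of the two):
  {South, East}: total = 1389
  {North, South}: total = 1411
  {North, East}: total = 2273
Best pair: {South, East} with total 1389.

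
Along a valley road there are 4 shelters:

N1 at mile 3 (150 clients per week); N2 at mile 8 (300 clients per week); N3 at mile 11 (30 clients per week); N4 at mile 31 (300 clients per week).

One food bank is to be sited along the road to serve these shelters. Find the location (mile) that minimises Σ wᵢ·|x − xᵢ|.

x = 8

For a sum of weighted absolute distances on a line, the optimum is the weighted median (not the mean). Total weight W = 780; half-weight = 390.
Sort by position and accumulate weight:
  mile 3 (N1, w=150) → cum 150
  mile 8 (N2, w=300) → cum 450  ≥ 390 → median here
  mile 11 (N3, w=30) → cum 480
  mile 31 (N4, w=300) → cum 780
Optimal location: mile 8.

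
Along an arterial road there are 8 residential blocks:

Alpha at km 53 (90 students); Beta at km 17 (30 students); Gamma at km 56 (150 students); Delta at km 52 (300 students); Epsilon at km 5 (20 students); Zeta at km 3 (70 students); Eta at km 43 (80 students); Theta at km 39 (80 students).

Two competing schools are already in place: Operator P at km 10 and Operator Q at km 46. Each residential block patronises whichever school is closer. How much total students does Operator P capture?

120

The indifferent point is the midpoint (10+46)/2 = 28; residential blocks left of it (closer to Operator P at 10) go to Operator P, those right go to Operator Q.
  Zeta at 3 (w=70) → Operator P
  Epsilon at 5 (w=20) → Operator P
  Beta at 17 (w=30) → Operator P
  Theta at 39 (w=80) → Operator Q
  Eta at 43 (w=80) → Operator Q
  Delta at 52 (w=300) → Operator Q
  Alpha at 53 (w=90) → Operator Q
  Gamma at 56 (w=150) → Operator Q
Operator P captures 120; Operator Q captures 700.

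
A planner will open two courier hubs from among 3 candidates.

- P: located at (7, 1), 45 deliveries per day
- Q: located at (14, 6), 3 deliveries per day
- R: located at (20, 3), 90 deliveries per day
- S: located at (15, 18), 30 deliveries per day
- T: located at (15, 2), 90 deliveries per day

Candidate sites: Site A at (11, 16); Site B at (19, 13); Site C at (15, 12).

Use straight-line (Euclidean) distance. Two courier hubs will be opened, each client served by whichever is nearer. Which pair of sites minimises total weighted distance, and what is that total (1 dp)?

Evaluate every pair (each demand assigned to the nearer of the two):
  {Site A, Site C}: total = 2591.1
  {Site B, Site C}: total = 2614.8
  {Site A, Site B}: total = 2816.5
Best pair: {Site A, Site C} with total 2591.1.

{Site A, Site C}, total 2591.1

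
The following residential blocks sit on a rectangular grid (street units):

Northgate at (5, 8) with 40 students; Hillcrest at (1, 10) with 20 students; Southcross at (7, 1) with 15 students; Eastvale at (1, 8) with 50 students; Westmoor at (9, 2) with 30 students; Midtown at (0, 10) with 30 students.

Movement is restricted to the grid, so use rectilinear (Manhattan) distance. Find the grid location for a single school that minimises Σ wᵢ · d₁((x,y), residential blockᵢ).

(1, 8)

Manhattan distance separates: Σwᵢ(|x−xᵢ|+|y−yᵢ|) = Σwᵢ|x−xᵢ| + Σwᵢ|y−yᵢ|, so x and y are optimised independently as 1-D weighted medians.
Total weight W = 185; half = 92.5.
x-coordinate, sorted with cumulative weight:
  x=0 (Midtown, w=30) cum 30
  x=1 (Hillcrest, w=20) cum 50
  x=1 (Eastvale, w=50) cum 100  ← median
  x=5 (Northgate, w=40) cum 140
  x=7 (Southcross, w=15) cum 155
  x=9 (Westmoor, w=30) cum 185
⇒ x* = 1
y-coordinate, sorted with cumulative weight:
  y=1 (Southcross, w=15) cum 15
  y=2 (Westmoor, w=30) cum 45
  y=8 (Northgate, w=40) cum 85
  y=8 (Eastvale, w=50) cum 135  ← median
  y=10 (Hillcrest, w=20) cum 155
  y=10 (Midtown, w=30) cum 185
⇒ y* = 8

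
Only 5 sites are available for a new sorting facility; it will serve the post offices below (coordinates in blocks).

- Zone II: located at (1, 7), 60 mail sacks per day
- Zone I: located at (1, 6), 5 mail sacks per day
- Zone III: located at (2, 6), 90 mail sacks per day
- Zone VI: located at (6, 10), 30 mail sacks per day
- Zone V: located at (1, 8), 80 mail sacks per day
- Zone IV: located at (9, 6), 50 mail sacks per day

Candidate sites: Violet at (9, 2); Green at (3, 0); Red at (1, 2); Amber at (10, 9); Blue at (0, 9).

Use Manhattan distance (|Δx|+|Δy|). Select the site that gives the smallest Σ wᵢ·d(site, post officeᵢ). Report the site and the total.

Total weighted distance at each candidate:
  Violet (9, 2): total = 3480
  Green (3, 0): total = 3000
  Red (1, 2): total = 2240
  Amber (10, 9): total = 2860
  Blue (0, 9): total = 1620
Minimum is at Blue with total 1620 blocks.

Blue, total 1620 blocks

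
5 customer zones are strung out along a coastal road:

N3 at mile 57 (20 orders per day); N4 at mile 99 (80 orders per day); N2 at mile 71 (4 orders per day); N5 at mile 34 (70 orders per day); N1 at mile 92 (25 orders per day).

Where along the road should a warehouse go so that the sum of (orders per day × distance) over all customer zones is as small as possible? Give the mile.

x = 92

For a sum of weighted absolute distances on a line, the optimum is the weighted median (not the mean). Total weight W = 199; half-weight = 99.5.
Sort by position and accumulate weight:
  mile 34 (N5, w=70) → cum 70
  mile 57 (N3, w=20) → cum 90
  mile 71 (N2, w=4) → cum 94
  mile 92 (N1, w=25) → cum 119  ≥ 99.5 → median here
  mile 99 (N4, w=80) → cum 199
Optimal location: mile 92.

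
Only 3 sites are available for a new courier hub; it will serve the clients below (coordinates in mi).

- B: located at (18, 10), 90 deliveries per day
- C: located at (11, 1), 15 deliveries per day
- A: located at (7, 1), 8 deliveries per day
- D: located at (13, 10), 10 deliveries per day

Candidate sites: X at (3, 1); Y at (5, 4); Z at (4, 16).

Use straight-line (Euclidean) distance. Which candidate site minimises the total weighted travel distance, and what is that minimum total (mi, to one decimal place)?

Total weighted distance at each candidate:
  X (3, 1): total = 1860.9
  Y (5, 4): total = 1518.1
  Z (4, 16): total = 1849.7
Minimum is at Y with total 1518.1 mi.

Y, total 1518.1 mi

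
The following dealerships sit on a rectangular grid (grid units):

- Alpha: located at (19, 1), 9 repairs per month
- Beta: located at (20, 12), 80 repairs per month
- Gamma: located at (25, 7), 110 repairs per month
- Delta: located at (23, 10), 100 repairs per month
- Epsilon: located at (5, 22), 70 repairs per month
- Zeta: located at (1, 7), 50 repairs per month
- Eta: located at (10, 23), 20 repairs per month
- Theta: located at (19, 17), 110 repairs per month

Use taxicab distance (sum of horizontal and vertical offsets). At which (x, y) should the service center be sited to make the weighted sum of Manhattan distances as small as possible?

Manhattan distance separates: Σwᵢ(|x−xᵢ|+|y−yᵢ|) = Σwᵢ|x−xᵢ| + Σwᵢ|y−yᵢ|, so x and y are optimised independently as 1-D weighted medians.
Total weight W = 549; half = 274.5.
x-coordinate, sorted with cumulative weight:
  x=1 (Zeta, w=50) cum 50
  x=5 (Epsilon, w=70) cum 120
  x=10 (Eta, w=20) cum 140
  x=19 (Alpha, w=9) cum 149
  x=19 (Theta, w=110) cum 259
  x=20 (Beta, w=80) cum 339  ← median
  x=23 (Delta, w=100) cum 439
  x=25 (Gamma, w=110) cum 549
⇒ x* = 20
y-coordinate, sorted with cumulative weight:
  y=1 (Alpha, w=9) cum 9
  y=7 (Gamma, w=110) cum 119
  y=7 (Zeta, w=50) cum 169
  y=10 (Delta, w=100) cum 269
  y=12 (Beta, w=80) cum 349  ← median
  y=17 (Theta, w=110) cum 459
  y=22 (Epsilon, w=70) cum 529
  y=23 (Eta, w=20) cum 549
⇒ y* = 12

(20, 12)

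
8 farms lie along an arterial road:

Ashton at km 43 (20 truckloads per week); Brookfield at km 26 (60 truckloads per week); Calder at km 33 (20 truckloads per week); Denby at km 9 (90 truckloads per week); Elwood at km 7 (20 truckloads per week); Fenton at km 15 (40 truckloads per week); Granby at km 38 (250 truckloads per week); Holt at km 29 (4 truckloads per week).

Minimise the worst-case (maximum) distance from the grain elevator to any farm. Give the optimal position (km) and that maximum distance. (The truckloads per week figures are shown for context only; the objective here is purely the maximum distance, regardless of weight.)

The 1-center on a line is the midpoint of the two extreme points: leftmost at 7, rightmost at 43.
Optimal location = (7 + 43)/2 = 25; maximum distance = (43 − 7)/2 = 18.

location 25, max distance 18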